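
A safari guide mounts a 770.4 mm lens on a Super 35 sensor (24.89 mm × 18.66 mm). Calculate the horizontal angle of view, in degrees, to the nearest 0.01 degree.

1.85°

Angle of view α = 2·arctan(w/2f) with w = 24.89 mm and f = 770.4 mm.
w/2f = 0.01615; arctan(0.01615) ≈ 0.9255°, so α ≈ 1.8509°.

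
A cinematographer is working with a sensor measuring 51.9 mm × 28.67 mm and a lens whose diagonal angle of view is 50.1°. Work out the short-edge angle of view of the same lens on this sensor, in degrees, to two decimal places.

25.47°

Sensor diagonal = √(51.9² + 28.67²) = √3515.5789 ≈ 59.2923 mm.
From the diagonal AOV: f = 59.2923 / (2·tan(25.05°)) = 59.2923 / 0.93474 ≈ 63.4318 mm.
Short-edge AOV = 2·arctan(28.67 / (2 × 63.4318)) = 2·arctan(0.22599) ≈ 25.4688°.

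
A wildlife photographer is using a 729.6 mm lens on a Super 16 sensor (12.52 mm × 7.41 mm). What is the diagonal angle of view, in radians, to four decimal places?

0.0199 rad

Sensor diagonal = √(12.52² + 7.41²) = √211.6585 ≈ 14.5485 mm.
Angle of view α = 2·arctan(d/2f) with d = 14.5485 mm and f = 729.6 mm.
d/2f = 0.00997; arctan(0.00997) ≈ 0.0100 rad, so α ≈ 0.0199 rad.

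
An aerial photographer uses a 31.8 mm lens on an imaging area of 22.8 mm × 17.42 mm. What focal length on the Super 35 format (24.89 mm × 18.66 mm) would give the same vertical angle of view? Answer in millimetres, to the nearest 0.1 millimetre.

34.1 mm

Equal angle of view means equal height/f ratio, so f₂ = f₁ · (height₂/height₁) = 31.8 × 18.66/17.42.
f₂ = 31.8 × 1.07118 ≈ 34.064 mm.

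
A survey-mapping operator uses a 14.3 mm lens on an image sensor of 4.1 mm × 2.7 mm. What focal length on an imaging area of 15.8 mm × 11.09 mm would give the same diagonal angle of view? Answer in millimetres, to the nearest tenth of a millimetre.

56.2 mm

Sensor diagonal = √(4.1² + 2.7²) = √24.1000 ≈ 4.9092 mm.
Sensor diagonal = √(15.8² + 11.09²) = √372.6281 ≈ 19.3036 mm.
Equal angle of view means equal diagonal/f ratio, so f₂ = f₁ · (diagonal₂/diagonal₁) = 14.3 × 19.3036/4.9092.
f₂ = 14.3 × 3.93214 ≈ 56.230 mm.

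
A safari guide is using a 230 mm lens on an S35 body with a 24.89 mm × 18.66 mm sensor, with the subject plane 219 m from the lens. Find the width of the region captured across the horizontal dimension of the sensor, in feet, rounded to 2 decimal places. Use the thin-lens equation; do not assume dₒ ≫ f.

dₒ: 219 m = 219000 mm.
Similar triangles through the lens centre give W/dₒ = w/dᵢ; with 1/f = 1/dₒ + 1/dᵢ this gives W = w·(dₒ − f)/f.
W = 24.89 mm × (219000 − 230) / 230 = 24.89 × 951.1739 ≈ 23674.719 mm = 23674.719/304.8 ft = 77.673 ft.

77.67 ft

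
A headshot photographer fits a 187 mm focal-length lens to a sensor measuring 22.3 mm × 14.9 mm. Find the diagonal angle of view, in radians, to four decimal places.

Sensor diagonal = √(22.3² + 14.9²) = √719.3000 ≈ 26.8198 mm.
Angle of view α = 2·arctan(d/2f) with d = 26.8198 mm and f = 187 mm.
d/2f = 0.07171; arctan(0.07171) ≈ 0.0716 rad, so α ≈ 0.1432 rad.

0.1432 rad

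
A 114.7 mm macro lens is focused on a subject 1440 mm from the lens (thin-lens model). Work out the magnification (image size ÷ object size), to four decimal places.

Thin lens: 1/f = 1/dₒ + 1/dᵢ → 1/dᵢ = 1/114.7 − 1/1440 = 0.0080240 mm⁻¹, so dᵢ ≈ 124.6269 mm.
Magnification m = dᵢ/dₒ = 124.6269/1440 ≈ 0.08655.

0.0865×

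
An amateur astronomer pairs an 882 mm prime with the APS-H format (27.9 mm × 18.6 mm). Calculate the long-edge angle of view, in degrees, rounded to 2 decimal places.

1.81°

Angle of view α = 2·arctan(w/2f) with w = 27.9 mm and f = 882 mm.
w/2f = 0.01582; arctan(0.01582) ≈ 0.9061°, so α ≈ 1.8123°.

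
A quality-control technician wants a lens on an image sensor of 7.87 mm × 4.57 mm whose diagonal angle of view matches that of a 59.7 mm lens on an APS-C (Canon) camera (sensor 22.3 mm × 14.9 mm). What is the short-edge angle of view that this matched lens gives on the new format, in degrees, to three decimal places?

Sensor diagonal = √(22.3² + 14.9²) = √719.3000 ≈ 26.8198 mm.
Sensor diagonal = √(7.87² + 4.57²) = √82.8218 ≈ 9.1006 mm.
Equal diagonal AOV ⇒ f₂ = f₁ · 9.1006/26.8198 = 59.7 × 0.33933 ≈ 20.2578 mm.
Short-edge AOV on the new format = 2·arctan(4.57 / (2 × 20.2578)) = 2·arctan(0.11280) ≈ 12.8711°.

12.871°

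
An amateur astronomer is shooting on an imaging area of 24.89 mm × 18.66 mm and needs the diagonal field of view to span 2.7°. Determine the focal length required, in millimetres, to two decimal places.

660.01 mm

Sensor diagonal = √(24.89² + 18.66²) = √967.7077 ≈ 31.1080 mm.
From α = 2·arctan(d/2f) we get f = d / (2·tan(α/2)).
With d = 31.1080 mm and α/2 = 1.35°, tan(α/2) ≈ 0.02357, so f ≈ 31.1080 / 0.04713 ≈ 660.0101 mm.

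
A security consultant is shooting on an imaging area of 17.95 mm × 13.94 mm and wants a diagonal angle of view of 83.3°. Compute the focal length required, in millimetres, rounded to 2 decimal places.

12.78 mm

Sensor diagonal = √(17.95² + 13.94²) = √516.5261 ≈ 22.7272 mm.
From α = 2·arctan(d/2f) we get f = d / (2·tan(α/2)).
With d = 22.7272 mm and α/2 = 41.65°, tan(α/2) ≈ 0.88940, so f ≈ 22.7272 / 1.77881 ≈ 12.7767 mm.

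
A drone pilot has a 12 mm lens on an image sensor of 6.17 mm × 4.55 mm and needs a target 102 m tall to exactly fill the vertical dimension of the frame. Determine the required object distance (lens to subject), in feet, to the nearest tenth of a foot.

882.6 ft

W: 102 m = 102000 mm.
Magnification m = h/W = dᵢ/dₒ; combined with 1/f = 1/dₒ + 1/dᵢ this gives dₒ = f·(1 + W/h).
dₒ = 12 mm × (1 + 102000/4.55) = 12 × 22418.5824 ≈ 269022.989 mm = 269022.989/304.8 ft = 882.621 ft.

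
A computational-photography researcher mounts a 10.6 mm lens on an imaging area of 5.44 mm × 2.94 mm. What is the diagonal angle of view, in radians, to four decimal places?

Sensor diagonal = √(5.44² + 2.94²) = √38.2372 ≈ 6.1836 mm.
Angle of view α = 2·arctan(d/2f) with d = 6.1836 mm and f = 10.6 mm.
d/2f = 0.29168; arctan(0.29168) ≈ 0.2838 rad, so α ≈ 0.5676 rad.

0.5676 rad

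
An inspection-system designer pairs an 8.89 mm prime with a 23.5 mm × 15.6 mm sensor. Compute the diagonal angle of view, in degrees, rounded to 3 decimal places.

Sensor diagonal = √(23.5² + 15.6²) = √795.6100 ≈ 28.2066 mm.
Angle of view α = 2·arctan(d/2f) with d = 28.2066 mm and f = 8.89 mm.
d/2f = 1.58642; arctan(1.58642) ≈ 57.7747°, so α ≈ 115.5495°.

115.549°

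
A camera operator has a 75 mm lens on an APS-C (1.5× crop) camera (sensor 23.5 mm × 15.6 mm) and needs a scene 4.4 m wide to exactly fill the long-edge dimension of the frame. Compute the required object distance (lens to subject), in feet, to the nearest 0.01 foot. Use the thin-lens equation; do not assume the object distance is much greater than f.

W: 4.4 m = 4400 mm.
Magnification m = w/W = dᵢ/dₒ; combined with 1/f = 1/dₒ + 1/dᵢ this gives dₒ = f·(1 + W/w).
dₒ = 75 mm × (1 + 4400/23.5) = 75 × 188.2340 ≈ 14117.553 mm = 14117.553/304.8 ft = 46.3174 ft.

46.32 ft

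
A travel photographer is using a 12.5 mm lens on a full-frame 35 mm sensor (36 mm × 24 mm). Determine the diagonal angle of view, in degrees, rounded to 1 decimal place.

Sensor diagonal = √(36² + 24²) = √1872.0000 ≈ 43.2666 mm.
Angle of view α = 2·arctan(d/2f) with d = 43.2666 mm and f = 12.5 mm.
d/2f = 1.73066; arctan(1.73066) ≈ 59.9801°, so α ≈ 119.9603°.

120.0°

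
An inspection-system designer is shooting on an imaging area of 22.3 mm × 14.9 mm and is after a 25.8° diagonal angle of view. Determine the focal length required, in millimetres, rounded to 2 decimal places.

Sensor diagonal = √(22.3² + 14.9²) = √719.3000 ≈ 26.8198 mm.
From α = 2·arctan(d/2f) we get f = d / (2·tan(α/2)).
With d = 26.8198 mm and α/2 = 12.9°, tan(α/2) ≈ 0.22903, so f ≈ 26.8198 / 0.45806 ≈ 58.5506 mm.

58.55 mm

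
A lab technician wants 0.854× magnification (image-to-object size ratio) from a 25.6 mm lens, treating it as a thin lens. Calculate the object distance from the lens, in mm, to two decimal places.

55.58 mm

With m = dᵢ/dₒ and 1/f = 1/dₒ + 1/dᵢ, substituting dᵢ = m·dₒ gives 1/f = (1 + 1/m)/dₒ, hence dₒ = f·(1 + 1/m).
dₒ = 25.6 × (1 + 1/0.854) = 25.6 × 2.17096 ≈ 55.577 mm.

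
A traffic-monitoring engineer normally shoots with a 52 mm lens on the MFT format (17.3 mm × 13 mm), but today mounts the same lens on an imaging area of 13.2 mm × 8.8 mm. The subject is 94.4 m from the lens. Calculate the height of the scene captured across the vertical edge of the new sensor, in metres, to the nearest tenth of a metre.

16.0 m

The focal length stays 52 mm; the relevant sensor dimension is now h = 8.8 mm. Object distance dₒ = 94.4 m = 94400 mm.
Thin-lens field height W = h·(dₒ − f)/f = 8.8 × (94400 − 52)/52 ≈ 15966.585 mm = 15.9666 m.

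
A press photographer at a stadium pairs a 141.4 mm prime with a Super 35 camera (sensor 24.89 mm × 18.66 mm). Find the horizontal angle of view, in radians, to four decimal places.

Angle of view α = 2·arctan(w/2f) with w = 24.89 mm and f = 141.4 mm.
w/2f = 0.08801; arctan(0.08801) ≈ 0.0878 rad, so α ≈ 0.1756 rad.

0.1756 rad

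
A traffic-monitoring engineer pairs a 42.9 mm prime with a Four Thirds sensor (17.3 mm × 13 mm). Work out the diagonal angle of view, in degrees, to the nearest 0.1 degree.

Sensor diagonal = √(17.3² + 13²) = √468.2900 ≈ 21.6400 mm.
Angle of view α = 2·arctan(d/2f) with d = 21.6400 mm and f = 42.9 mm.
d/2f = 0.25221; arctan(0.25221) ≈ 14.1556°, so α ≈ 28.3112°.

28.3°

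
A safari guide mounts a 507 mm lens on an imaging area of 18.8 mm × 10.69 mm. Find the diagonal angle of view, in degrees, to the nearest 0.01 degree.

2.44°

Sensor diagonal = √(18.8² + 10.69²) = √467.7161 ≈ 21.6267 mm.
Angle of view α = 2·arctan(d/2f) with d = 21.6267 mm and f = 507 mm.
d/2f = 0.02133; arctan(0.02133) ≈ 1.2218°, so α ≈ 2.4437°.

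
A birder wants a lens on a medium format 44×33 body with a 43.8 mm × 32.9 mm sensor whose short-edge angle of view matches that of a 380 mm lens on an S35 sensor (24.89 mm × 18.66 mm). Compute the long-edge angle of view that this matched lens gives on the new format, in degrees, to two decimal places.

3.74°

Equal short-edge AOV ⇒ f₂ = f₁ · 32.9/18.66 = 380 × 1.76313 ≈ 669.9893 mm.
Long-edge AOV on the new format = 2·arctan(43.8 / (2 × 669.9893)) = 2·arctan(0.03269) ≈ 3.7443°.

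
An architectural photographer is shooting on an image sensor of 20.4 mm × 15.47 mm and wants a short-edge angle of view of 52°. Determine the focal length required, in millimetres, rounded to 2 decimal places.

From α = 2·arctan(h/2f) we get f = h / (2·tan(α/2)).
With h = 15.47 mm and α/2 = 26°, tan(α/2) ≈ 0.48773, so f ≈ 15.47 / 0.97547 ≈ 15.8591 mm.

15.86 mm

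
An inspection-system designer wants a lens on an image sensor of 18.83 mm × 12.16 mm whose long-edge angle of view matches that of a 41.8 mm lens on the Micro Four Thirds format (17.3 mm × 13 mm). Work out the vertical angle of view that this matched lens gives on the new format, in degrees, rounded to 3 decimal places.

15.223°

Equal long-edge AOV ⇒ f₂ = f₁ · 18.83/17.3 = 41.8 × 1.08844 ≈ 45.4968 mm.
Vertical AOV on the new format = 2·arctan(12.16 / (2 × 45.4968)) = 2·arctan(0.13364) ≈ 15.2233°.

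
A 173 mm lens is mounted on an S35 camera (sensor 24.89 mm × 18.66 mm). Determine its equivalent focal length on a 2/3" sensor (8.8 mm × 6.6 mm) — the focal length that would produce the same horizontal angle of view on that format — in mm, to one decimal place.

61.2 mm

Equal angle of view means equal width/f ratio, so f₂ = f₁ · (width₂/width₁) = 173 × 8.8/24.89.
f₂ = 173 × 0.35356 ≈ 61.165 mm.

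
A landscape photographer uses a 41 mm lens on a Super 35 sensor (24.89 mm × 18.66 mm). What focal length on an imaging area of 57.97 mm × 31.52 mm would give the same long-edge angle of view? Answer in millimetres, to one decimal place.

Equal angle of view means equal width/f ratio, so f₂ = f₁ · (width₂/width₁) = 41 × 57.97/24.89.
f₂ = 41 × 2.32905 ≈ 95.491 mm.

95.5 mm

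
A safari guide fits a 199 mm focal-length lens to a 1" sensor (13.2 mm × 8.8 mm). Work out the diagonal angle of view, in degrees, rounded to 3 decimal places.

4.565°

Sensor diagonal = √(13.2² + 8.8²) = √251.6800 ≈ 15.8644 mm.
Angle of view α = 2·arctan(d/2f) with d = 15.8644 mm and f = 199 mm.
d/2f = 0.03986; arctan(0.03986) ≈ 2.2826°, so α ≈ 4.5652°.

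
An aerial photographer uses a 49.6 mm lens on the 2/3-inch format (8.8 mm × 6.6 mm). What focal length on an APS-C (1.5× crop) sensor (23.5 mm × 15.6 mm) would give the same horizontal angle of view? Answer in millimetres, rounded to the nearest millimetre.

Equal angle of view means equal width/f ratio, so f₂ = f₁ · (width₂/width₁) = 49.6 × 23.5/8.8.
f₂ = 49.6 × 2.67045 ≈ 132.455 mm.

132 mm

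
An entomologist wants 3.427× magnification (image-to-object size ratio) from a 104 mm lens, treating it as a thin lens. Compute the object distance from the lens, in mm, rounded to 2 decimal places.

134.35 mm

With m = dᵢ/dₒ and 1/f = 1/dₒ + 1/dᵢ, substituting dᵢ = m·dₒ gives 1/f = (1 + 1/m)/dₒ, hence dₒ = f·(1 + 1/m).
dₒ = 104 × (1 + 1/3.427) = 104 × 1.29180 ≈ 134.347 mm.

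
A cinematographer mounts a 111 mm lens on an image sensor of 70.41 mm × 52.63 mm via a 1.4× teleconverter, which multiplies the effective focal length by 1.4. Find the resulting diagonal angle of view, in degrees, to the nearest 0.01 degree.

31.59°

Effective focal length f = 111 × 1.4 = 155.4 mm.
Sensor diagonal = √(70.41² + 52.63²) = √7727.4850 ≈ 87.9061 mm.
α = 2·arctan(87.906 / (2 × 155.4)) = 2·arctan(0.28284) ≈ 31.5859°.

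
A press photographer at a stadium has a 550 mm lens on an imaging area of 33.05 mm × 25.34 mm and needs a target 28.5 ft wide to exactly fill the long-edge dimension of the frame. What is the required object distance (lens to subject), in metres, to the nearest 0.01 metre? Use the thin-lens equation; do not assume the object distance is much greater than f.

W: 28.5 ft × 304.8 mm/ft = 8686.80 mm.
Magnification m = w/W = dᵢ/dₒ; combined with 1/f = 1/dₒ + 1/dᵢ this gives dₒ = f·(1 + W/w).
dₒ = 550 mm × (1 + 8686.8/33.05) = 550 × 263.8381 ≈ 145110.964 mm = 145.111 m.

145.11 m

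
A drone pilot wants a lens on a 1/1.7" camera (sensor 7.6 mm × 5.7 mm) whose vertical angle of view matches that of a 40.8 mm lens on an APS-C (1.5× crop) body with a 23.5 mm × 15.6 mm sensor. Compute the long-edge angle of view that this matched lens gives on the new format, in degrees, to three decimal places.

Equal vertical AOV ⇒ f₂ = f₁ · 5.7/15.6 = 40.8 × 0.36538 ≈ 14.9077 mm.
Long-edge AOV on the new format = 2·arctan(7.6 / (2 × 14.9077)) = 2·arctan(0.25490) ≈ 28.6006°.

28.601°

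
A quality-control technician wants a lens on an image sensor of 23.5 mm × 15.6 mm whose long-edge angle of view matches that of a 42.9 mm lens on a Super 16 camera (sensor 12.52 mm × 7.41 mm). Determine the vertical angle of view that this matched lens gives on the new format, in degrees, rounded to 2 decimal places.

11.07°

Equal long-edge AOV ⇒ f₂ = f₁ · 23.5/12.52 = 42.9 × 1.87700 ≈ 80.5232 mm.
Vertical AOV on the new format = 2·arctan(15.6 / (2 × 80.5232)) = 2·arctan(0.09687) ≈ 11.0656°.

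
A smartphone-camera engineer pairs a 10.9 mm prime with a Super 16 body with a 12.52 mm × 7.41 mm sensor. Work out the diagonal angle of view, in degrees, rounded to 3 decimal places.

Sensor diagonal = √(12.52² + 7.41²) = √211.6585 ≈ 14.5485 mm.
Angle of view α = 2·arctan(d/2f) with d = 14.5485 mm and f = 10.9 mm.
d/2f = 0.66736; arctan(0.66736) ≈ 33.7176°, so α ≈ 67.4353°.

67.435°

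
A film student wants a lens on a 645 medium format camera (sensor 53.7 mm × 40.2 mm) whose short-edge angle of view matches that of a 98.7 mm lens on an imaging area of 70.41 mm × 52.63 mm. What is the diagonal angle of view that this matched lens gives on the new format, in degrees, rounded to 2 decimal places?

Equal short-edge AOV ⇒ f₂ = f₁ · 40.2/52.63 = 98.7 × 0.76382 ≈ 75.3893 mm.
Sensor diagonal = √(53.7² + 40.2²) = √4499.7300 ≈ 67.0800 mm.
Diagonal AOV on the new format = 2·arctan(67.0800 / (2 × 75.3893)) = 2·arctan(0.44489) ≈ 47.9677°.

47.97°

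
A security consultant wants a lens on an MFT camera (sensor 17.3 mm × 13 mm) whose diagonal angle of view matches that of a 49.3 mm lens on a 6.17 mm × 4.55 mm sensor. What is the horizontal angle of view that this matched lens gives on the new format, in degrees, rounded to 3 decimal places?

Sensor diagonal = √(6.17² + 4.55²) = √58.7714 ≈ 7.6663 mm.
Sensor diagonal = √(17.3² + 13²) = √468.2900 ≈ 21.6400 mm.
Equal diagonal AOV ⇒ f₂ = f₁ · 21.6400/7.6663 = 49.3 × 2.82276 ≈ 139.1622 mm.
Horizontal AOV on the new format = 2·arctan(17.3 / (2 × 139.1622)) = 2·arctan(0.06216) ≈ 7.1136°.

7.114°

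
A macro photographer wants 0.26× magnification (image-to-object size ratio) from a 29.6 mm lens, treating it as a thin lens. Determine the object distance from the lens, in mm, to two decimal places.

143.45 mm

With m = dᵢ/dₒ and 1/f = 1/dₒ + 1/dᵢ, substituting dᵢ = m·dₒ gives 1/f = (1 + 1/m)/dₒ, hence dₒ = f·(1 + 1/m).
dₒ = 29.6 × (1 + 1/0.26) = 29.6 × 4.84615 ≈ 143.446 mm.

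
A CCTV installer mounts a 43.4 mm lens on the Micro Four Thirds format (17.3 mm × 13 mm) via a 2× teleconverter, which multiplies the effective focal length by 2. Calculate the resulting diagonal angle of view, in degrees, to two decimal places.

Effective focal length f = 43.4 × 2 = 86.8 mm.
Sensor diagonal = √(17.3² + 13²) = √468.2900 ≈ 21.6400 mm.
α = 2·arctan(21.640 / (2 × 86.8)) = 2·arctan(0.12465) ≈ 14.2110°.

14.21°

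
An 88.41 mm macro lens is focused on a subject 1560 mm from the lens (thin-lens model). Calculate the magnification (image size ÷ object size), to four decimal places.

0.0601×

Thin lens: 1/f = 1/dₒ + 1/dᵢ → 1/dᵢ = 1/88.41 − 1/1560 = 0.0106699 mm⁻¹, so dᵢ ≈ 93.7215 mm.
Magnification m = dᵢ/dₒ = 93.7215/1560 ≈ 0.06008.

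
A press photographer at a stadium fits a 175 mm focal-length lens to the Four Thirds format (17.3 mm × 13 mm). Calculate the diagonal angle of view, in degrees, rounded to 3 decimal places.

7.076°

Sensor diagonal = √(17.3² + 13²) = √468.2900 ≈ 21.6400 mm.
Angle of view α = 2·arctan(d/2f) with d = 21.6400 mm and f = 175 mm.
d/2f = 0.06183; arctan(0.06183) ≈ 3.5380°, so α ≈ 7.0760°.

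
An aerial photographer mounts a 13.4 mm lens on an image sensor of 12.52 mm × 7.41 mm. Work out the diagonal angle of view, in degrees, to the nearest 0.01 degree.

Sensor diagonal = √(12.52² + 7.41²) = √211.6585 ≈ 14.5485 mm.
Angle of view α = 2·arctan(d/2f) with d = 14.5485 mm and f = 13.4 mm.
d/2f = 0.54285; arctan(0.54285) ≈ 28.4955°, so α ≈ 56.9910°.

56.99°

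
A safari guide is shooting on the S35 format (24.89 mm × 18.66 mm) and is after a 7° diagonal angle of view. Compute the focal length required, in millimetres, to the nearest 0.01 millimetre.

Sensor diagonal = √(24.89² + 18.66²) = √967.7077 ≈ 31.1080 mm.
From α = 2·arctan(d/2f) we get f = d / (2·tan(α/2)).
With d = 31.1080 mm and α/2 = 3.5°, tan(α/2) ≈ 0.06116, so f ≈ 31.1080 / 0.12233 ≈ 254.3057 mm.

254.31 mm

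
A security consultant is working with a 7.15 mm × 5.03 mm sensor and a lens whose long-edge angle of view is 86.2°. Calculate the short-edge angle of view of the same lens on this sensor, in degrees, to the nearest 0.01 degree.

66.72°

From the long-edge AOV: f = 7.15 / (2·tan(43.1°)) = 7.15 / 1.87157 ≈ 3.8203 mm.
Short-edge AOV = 2·arctan(5.03 / (2 × 3.8203)) = 2·arctan(0.65832) ≈ 66.7154°.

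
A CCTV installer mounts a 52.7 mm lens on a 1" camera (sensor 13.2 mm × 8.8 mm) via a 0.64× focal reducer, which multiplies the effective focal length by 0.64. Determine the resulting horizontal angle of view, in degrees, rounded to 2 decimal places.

Effective focal length f = 52.7 × 0.64 = 33.728 mm.
α = 2·arctan(13.2 / (2 × 33.728)) = 2·arctan(0.19568) ≈ 22.1438°.

22.14°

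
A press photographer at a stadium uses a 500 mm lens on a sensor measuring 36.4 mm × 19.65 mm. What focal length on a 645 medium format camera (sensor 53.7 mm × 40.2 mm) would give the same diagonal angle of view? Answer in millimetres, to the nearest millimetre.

811 mm

Sensor diagonal = √(36.4² + 19.65²) = √1711.0825 ≈ 41.3652 mm.
Sensor diagonal = √(53.7² + 40.2²) = √4499.7300 ≈ 67.0800 mm.
Equal angle of view means equal diagonal/f ratio, so f₂ = f₁ · (diagonal₂/diagonal₁) = 500 × 67.0800/41.3652.
f₂ = 500 × 1.62165 ≈ 810.826 mm.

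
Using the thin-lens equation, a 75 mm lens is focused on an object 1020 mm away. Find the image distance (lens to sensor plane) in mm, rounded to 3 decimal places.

80.952 mm

1/dᵢ = 1/f − 1/dₒ = 1/75 − 1/1020 = 0.0123529 mm⁻¹.
dᵢ = 1/0.0123529 ≈ 80.9524 mm.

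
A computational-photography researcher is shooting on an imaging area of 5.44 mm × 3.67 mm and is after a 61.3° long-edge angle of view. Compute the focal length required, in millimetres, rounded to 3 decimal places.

4.590 mm

From α = 2·arctan(w/2f) we get f = w / (2·tan(α/2)).
With w = 5.44 mm and α/2 = 30.65°, tan(α/2) ≈ 0.59258, so f ≈ 5.44 / 1.18515 ≈ 4.5901 mm.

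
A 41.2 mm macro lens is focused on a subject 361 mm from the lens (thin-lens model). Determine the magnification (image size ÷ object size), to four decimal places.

0.1288×

Thin lens: 1/f = 1/dₒ + 1/dᵢ → 1/dᵢ = 1/41.2 − 1/361 = 0.0215018 mm⁻¹, so dᵢ ≈ 46.5078 mm.
Magnification m = dᵢ/dₒ = 46.5078/361 ≈ 0.12883.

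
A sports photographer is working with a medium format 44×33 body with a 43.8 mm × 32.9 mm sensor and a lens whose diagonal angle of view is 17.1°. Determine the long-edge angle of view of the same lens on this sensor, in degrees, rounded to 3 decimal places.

Sensor diagonal = √(43.8² + 32.9²) = √3000.8500 ≈ 54.7800 mm.
From the diagonal AOV: f = 54.7800 / (2·tan(8.55°)) = 54.7800 / 0.30069 ≈ 182.1831 mm.
Long-edge AOV = 2·arctan(43.8 / (2 × 182.1831)) = 2·arctan(0.12021) ≈ 13.7091°.

13.709°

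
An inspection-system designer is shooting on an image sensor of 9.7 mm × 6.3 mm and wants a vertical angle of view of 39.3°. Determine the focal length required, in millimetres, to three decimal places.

8.822 mm

From α = 2·arctan(h/2f) we get f = h / (2·tan(α/2)).
With h = 6.3 mm and α/2 = 19.65°, tan(α/2) ≈ 0.35707, so f ≈ 6.3 / 0.71414 ≈ 8.8219 mm.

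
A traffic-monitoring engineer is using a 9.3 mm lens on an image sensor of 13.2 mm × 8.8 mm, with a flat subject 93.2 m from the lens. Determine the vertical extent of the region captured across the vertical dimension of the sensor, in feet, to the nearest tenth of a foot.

289.3 ft

dₒ: 93.2 m = 93200 mm.
Similar triangles through the lens centre give W/dₒ = h/dᵢ; with 1/f = 1/dₒ + 1/dᵢ this gives W = h·(dₒ − f)/f.
W = 8.8 mm × (93200 − 9.3) / 9.3 = 8.8 × 10020.5054 ≈ 88180.447 mm = 88180.447/304.8 ft = 289.306 ft.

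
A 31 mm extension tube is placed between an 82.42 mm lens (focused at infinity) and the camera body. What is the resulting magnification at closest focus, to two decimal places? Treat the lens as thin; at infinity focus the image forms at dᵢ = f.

0.38×

The tube moves the image plane from f to f + e, so dᵢ = 82.42 + 31 = 113.42 mm. Focus is achieved when 1/f = 1/dₒ + 1/dᵢ, giving dₒ = 1/(1/f − 1/(f+e)).
Magnification m = dᵢ/dₒ = (f+e)·(1/f − 1/(f+e)) = e/f = 31/82.42 ≈ 0.3761.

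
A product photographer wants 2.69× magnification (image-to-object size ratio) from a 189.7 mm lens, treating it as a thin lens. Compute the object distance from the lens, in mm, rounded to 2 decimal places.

With m = dᵢ/dₒ and 1/f = 1/dₒ + 1/dᵢ, substituting dᵢ = m·dₒ gives 1/f = (1 + 1/m)/dₒ, hence dₒ = f·(1 + 1/m).
dₒ = 189.7 × (1 + 1/2.69) = 189.7 × 1.37175 ≈ 260.220 mm.

260.22 mm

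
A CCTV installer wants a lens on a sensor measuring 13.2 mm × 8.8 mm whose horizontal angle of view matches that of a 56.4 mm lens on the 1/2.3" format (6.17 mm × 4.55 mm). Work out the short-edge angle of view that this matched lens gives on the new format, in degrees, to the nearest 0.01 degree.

4.18°

Equal horizontal AOV ⇒ f₂ = f₁ · 13.2/6.17 = 56.4 × 2.13938 ≈ 120.6613 mm.
Short-edge AOV on the new format = 2·arctan(8.8 / (2 × 120.6613)) = 2·arctan(0.03647) ≈ 4.1768°.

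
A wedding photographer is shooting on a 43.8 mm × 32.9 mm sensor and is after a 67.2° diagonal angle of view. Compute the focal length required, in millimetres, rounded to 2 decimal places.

Sensor diagonal = √(43.8² + 32.9²) = √3000.8500 ≈ 54.7800 mm.
From α = 2·arctan(d/2f) we get f = d / (2·tan(α/2)).
With d = 54.7800 mm and α/2 = 33.6°, tan(α/2) ≈ 0.66440, so f ≈ 54.7800 / 1.32880 ≈ 41.2253 mm.

41.23 mm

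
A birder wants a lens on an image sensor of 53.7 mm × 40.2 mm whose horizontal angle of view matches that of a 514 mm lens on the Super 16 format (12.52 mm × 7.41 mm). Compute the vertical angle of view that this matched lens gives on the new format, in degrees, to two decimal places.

1.04°

Equal horizontal AOV ⇒ f₂ = f₁ · 53.7/12.52 = 514 × 4.28914 ≈ 2204.6166 mm.
Vertical AOV on the new format = 2·arctan(40.2 / (2 × 2204.6166)) = 2·arctan(0.00912) ≈ 1.0447°.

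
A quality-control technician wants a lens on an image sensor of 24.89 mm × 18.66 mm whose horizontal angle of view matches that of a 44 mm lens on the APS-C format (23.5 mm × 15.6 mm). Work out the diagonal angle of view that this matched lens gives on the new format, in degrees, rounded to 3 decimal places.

36.914°

Equal horizontal AOV ⇒ f₂ = f₁ · 24.89/23.5 = 44 × 1.05915 ≈ 46.6026 mm.
Sensor diagonal = √(24.89² + 18.66²) = √967.7077 ≈ 31.1080 mm.
Diagonal AOV on the new format = 2·arctan(31.1080 / (2 × 46.6026)) = 2·arctan(0.33376) ≈ 36.9137°.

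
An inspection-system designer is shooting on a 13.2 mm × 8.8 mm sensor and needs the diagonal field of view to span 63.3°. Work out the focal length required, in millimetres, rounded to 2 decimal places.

Sensor diagonal = √(13.2² + 8.8²) = √251.6800 ≈ 15.8644 mm.
From α = 2·arctan(d/2f) we get f = d / (2·tan(α/2)).
With d = 15.8644 mm and α/2 = 31.65°, tan(α/2) ≈ 0.61641, so f ≈ 15.8644 / 1.23282 ≈ 12.8685 mm.

12.87 mm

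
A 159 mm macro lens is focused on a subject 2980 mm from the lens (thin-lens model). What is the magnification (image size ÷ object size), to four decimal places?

0.0564×

Thin lens: 1/f = 1/dₒ + 1/dᵢ → 1/dᵢ = 1/159 − 1/2980 = 0.0059537 mm⁻¹, so dᵢ ≈ 167.9617 mm.
Magnification m = dᵢ/dₒ = 167.9617/2980 ≈ 0.05636.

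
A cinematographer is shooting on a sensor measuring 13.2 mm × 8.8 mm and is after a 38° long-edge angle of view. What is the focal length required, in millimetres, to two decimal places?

From α = 2·arctan(w/2f) we get f = w / (2·tan(α/2)).
With w = 13.2 mm and α/2 = 19°, tan(α/2) ≈ 0.34433, so f ≈ 13.2 / 0.68866 ≈ 19.1678 mm.

19.17 mm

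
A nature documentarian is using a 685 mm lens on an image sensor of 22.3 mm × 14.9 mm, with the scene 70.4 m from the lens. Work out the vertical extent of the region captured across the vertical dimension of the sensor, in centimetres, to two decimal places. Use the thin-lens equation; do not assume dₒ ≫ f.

151.64 cm

dₒ: 70.4 m = 70400 mm.
Similar triangles through the lens centre give W/dₒ = h/dᵢ; with 1/f = 1/dₒ + 1/dᵢ this gives W = h·(dₒ − f)/f.
W = 14.9 mm × (70400 − 685) / 685 = 14.9 × 101.7737 ≈ 1516.428 mm = 151.643 cm.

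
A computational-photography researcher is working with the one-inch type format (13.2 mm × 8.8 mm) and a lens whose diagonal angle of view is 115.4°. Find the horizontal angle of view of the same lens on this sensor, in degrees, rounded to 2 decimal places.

105.55°

Sensor diagonal = √(13.2² + 8.8²) = √251.6800 ≈ 15.8644 mm.
From the diagonal AOV: f = 15.8644 / (2·tan(57.7°)) = 15.8644 / 3.16369 ≈ 5.0145 mm.
Horizontal AOV = 2·arctan(13.2 / (2 × 5.0145)) = 2·arctan(1.31617) ≈ 105.5464°.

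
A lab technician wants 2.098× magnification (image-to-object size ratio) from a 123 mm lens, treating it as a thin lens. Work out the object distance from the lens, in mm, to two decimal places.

With m = dᵢ/dₒ and 1/f = 1/dₒ + 1/dᵢ, substituting dᵢ = m·dₒ gives 1/f = (1 + 1/m)/dₒ, hence dₒ = f·(1 + 1/m).
dₒ = 123 × (1 + 1/2.098) = 123 × 1.47664 ≈ 181.627 mm.

181.63 mm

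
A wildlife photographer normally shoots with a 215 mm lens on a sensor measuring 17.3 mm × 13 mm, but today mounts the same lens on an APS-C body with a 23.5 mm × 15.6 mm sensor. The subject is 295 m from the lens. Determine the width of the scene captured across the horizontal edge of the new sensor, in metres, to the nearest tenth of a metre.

The focal length stays 215 mm; the relevant sensor dimension is now w = 23.5 mm. Object distance dₒ = 295 m = 295000 mm.
Thin-lens field width W = w·(dₒ − f)/f = 23.5 × (295000 − 215)/215 ≈ 32220.686 mm = 32.2207 m.

32.2 m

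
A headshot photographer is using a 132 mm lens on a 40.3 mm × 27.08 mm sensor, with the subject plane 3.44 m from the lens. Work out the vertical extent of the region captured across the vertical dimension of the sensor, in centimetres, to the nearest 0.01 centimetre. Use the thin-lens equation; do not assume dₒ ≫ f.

dₒ: 3.44 m = 3440 mm.
Similar triangles through the lens centre give W/dₒ = h/dᵢ; with 1/f = 1/dₒ + 1/dᵢ this gives W = h·(dₒ − f)/f.
W = 27.08 mm × (3440 − 132) / 132 = 27.08 × 25.0606 ≈ 678.641 mm = 67.8641 cm.

67.86 cm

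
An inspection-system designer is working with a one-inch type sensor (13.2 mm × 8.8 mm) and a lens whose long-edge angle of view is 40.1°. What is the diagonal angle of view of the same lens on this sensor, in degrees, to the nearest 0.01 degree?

47.37°

From the long-edge AOV: f = 13.2 / (2·tan(20.05°)) = 13.2 / 0.72992 ≈ 18.0842 mm.
Sensor diagonal = √(13.2² + 8.8²) = √251.6800 ≈ 15.8644 mm.
Diagonal AOV = 2·arctan(15.8644 / (2 × 18.0842)) = 2·arctan(0.43863) ≈ 47.3670°.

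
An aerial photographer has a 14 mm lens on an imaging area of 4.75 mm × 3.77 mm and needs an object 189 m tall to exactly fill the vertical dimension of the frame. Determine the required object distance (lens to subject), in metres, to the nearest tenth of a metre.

701.9 m

W: 189 m = 189000 mm.
Magnification m = h/W = dᵢ/dₒ; combined with 1/f = 1/dₒ + 1/dᵢ this gives dₒ = f·(1 + W/h).
dₒ = 14 mm × (1 + 189000/3.77) = 14 × 50133.6260 ≈ 701870.764 mm = 701.871 m.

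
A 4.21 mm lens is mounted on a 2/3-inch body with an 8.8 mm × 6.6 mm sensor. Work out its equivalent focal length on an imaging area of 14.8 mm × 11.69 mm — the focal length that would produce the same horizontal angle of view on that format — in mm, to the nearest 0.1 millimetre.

Equal angle of view means equal width/f ratio, so f₂ = f₁ · (width₂/width₁) = 4.21 × 14.8/8.8.
f₂ = 4.21 × 1.68182 ≈ 7.080 mm.

7.1 mm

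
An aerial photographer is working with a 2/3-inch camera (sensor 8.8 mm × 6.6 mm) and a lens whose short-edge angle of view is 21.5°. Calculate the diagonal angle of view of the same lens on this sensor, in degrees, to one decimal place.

35.1°

From the short-edge AOV: f = 6.6 / (2·tan(10.75°)) = 6.6 / 0.37971 ≈ 17.3816 mm.
Sensor diagonal = √(8.8² + 6.6²) = √121.0000 ≈ 11.0000 mm.
Diagonal AOV = 2·arctan(11.0000 / (2 × 17.3816)) = 2·arctan(0.31643) ≈ 35.1175°.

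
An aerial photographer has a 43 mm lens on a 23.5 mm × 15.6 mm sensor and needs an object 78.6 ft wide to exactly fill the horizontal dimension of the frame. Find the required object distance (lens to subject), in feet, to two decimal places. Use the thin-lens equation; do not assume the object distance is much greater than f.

143.96 ft

W: 78.6 ft × 304.8 mm/ft = 23957.28 mm.
Magnification m = w/W = dᵢ/dₒ; combined with 1/f = 1/dₒ + 1/dᵢ this gives dₒ = f·(1 + W/w).
dₒ = 43 mm × (1 + 23957.3/23.5) = 43 × 1020.4587 ≈ 43879.724 mm = 43879.724/304.8 ft = 143.962 ft.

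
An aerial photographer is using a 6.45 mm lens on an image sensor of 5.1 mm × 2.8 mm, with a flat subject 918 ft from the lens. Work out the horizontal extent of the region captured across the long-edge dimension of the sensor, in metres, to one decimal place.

221.2 m

dₒ: 918 ft × 304.8 mm/ft = 279806.39 mm.
Similar triangles through the lens centre give W/dₒ = w/dᵢ; with 1/f = 1/dₒ + 1/dᵢ this gives W = w·(dₒ − f)/f.
W = 5.1 mm × (279806 − 6.45) / 6.45 = 5.1 × 43379.8358 ≈ 221237.163 mm = 221.237 m.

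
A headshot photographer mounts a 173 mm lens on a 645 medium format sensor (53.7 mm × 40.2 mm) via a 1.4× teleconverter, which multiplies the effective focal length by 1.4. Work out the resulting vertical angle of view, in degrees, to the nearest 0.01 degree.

9.49°

Effective focal length f = 173 × 1.4 = 242.2 mm.
α = 2·arctan(40.2 / (2 × 242.2)) = 2·arctan(0.08299) ≈ 9.4881°.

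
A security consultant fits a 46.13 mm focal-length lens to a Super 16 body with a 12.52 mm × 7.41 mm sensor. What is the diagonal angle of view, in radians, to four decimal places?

Sensor diagonal = √(12.52² + 7.41²) = √211.6585 ≈ 14.5485 mm.
Angle of view α = 2·arctan(d/2f) with d = 14.5485 mm and f = 46.13 mm.
d/2f = 0.15769; arctan(0.15769) ≈ 0.1564 rad, so α ≈ 0.3128 rad.

0.3128 rad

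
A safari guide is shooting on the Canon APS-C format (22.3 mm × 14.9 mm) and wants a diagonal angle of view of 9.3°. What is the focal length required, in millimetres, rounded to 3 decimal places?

164.869 mm

Sensor diagonal = √(22.3² + 14.9²) = √719.3000 ≈ 26.8198 mm.
From α = 2·arctan(d/2f) we get f = d / (2·tan(α/2)).
With d = 26.8198 mm and α/2 = 4.65°, tan(α/2) ≈ 0.08134, so f ≈ 26.8198 / 0.16267 ≈ 164.8693 mm.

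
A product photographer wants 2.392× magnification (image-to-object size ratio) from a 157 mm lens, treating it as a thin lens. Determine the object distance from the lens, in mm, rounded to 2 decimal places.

With m = dᵢ/dₒ and 1/f = 1/dₒ + 1/dᵢ, substituting dᵢ = m·dₒ gives 1/f = (1 + 1/m)/dₒ, hence dₒ = f·(1 + 1/m).
dₒ = 157 × (1 + 1/2.392) = 157 × 1.41806 ≈ 222.635 mm.

222.64 mm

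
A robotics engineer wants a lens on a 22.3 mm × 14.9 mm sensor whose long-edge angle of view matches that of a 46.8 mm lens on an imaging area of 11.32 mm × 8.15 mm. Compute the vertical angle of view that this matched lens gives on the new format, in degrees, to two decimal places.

9.24°

Equal long-edge AOV ⇒ f₂ = f₁ · 22.3/11.32 = 46.8 × 1.96996 ≈ 92.1943 mm.
Vertical AOV on the new format = 2·arctan(14.9 / (2 × 92.1943)) = 2·arctan(0.08081) ≈ 9.2398°.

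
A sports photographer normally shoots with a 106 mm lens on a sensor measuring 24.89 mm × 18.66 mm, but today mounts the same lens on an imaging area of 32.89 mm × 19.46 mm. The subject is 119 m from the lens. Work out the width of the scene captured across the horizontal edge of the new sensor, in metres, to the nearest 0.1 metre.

36.9 m

The focal length stays 106 mm; the relevant sensor dimension is now w = 32.89 mm. Object distance dₒ = 119 m = 119000 mm.
Thin-lens field width W = w·(dₒ − f)/f = 32.89 × (119000 − 106)/106 ≈ 36890.789 mm = 36.8908 m.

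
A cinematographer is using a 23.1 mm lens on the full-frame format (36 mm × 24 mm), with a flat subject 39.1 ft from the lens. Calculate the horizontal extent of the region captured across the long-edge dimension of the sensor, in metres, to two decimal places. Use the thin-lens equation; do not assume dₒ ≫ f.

dₒ: 39.1 ft × 304.8 mm/ft = 11917.68 mm.
Similar triangles through the lens centre give W/dₒ = w/dᵢ; with 1/f = 1/dₒ + 1/dᵢ this gives W = w·(dₒ − f)/f.
W = 36 mm × (11917.7 − 23.1) / 23.1 = 36 × 514.9169 ≈ 18537.007 mm = 18.537 m.

18.54 m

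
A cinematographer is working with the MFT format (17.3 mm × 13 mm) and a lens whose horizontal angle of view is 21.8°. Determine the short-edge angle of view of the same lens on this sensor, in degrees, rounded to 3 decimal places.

16.468°

From the horizontal AOV: f = 17.3 / (2·tan(10.9°)) = 17.3 / 0.38514 ≈ 44.9188 mm.
Short-edge AOV = 2·arctan(13 / (2 × 44.9188)) = 2·arctan(0.14471) ≈ 16.4677°.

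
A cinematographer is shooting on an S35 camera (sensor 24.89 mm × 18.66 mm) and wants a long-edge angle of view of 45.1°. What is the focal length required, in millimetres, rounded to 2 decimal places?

29.97 mm

From α = 2·arctan(w/2f) we get f = w / (2·tan(α/2)).
With w = 24.89 mm and α/2 = 22.55°, tan(α/2) ≈ 0.41524, so f ≈ 24.89 / 0.83047 ≈ 29.9709 mm.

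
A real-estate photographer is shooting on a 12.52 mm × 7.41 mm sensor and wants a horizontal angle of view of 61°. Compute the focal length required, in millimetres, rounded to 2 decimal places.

From α = 2·arctan(w/2f) we get f = w / (2·tan(α/2)).
With w = 12.52 mm and α/2 = 30.5°, tan(α/2) ≈ 0.58905, so f ≈ 12.52 / 1.17809 ≈ 10.6274 mm.

10.63 mm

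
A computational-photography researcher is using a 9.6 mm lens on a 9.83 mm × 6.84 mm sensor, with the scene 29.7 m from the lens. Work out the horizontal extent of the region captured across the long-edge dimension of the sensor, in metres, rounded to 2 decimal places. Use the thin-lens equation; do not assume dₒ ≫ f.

dₒ: 29.7 m = 29700 mm.
Similar triangles through the lens centre give W/dₒ = w/dᵢ; with 1/f = 1/dₒ + 1/dᵢ this gives W = w·(dₒ − f)/f.
W = 9.83 mm × (29700 − 9.6) / 9.6 = 9.83 × 3092.7500 ≈ 30401.733 mm = 30.4017 m.

30.40 m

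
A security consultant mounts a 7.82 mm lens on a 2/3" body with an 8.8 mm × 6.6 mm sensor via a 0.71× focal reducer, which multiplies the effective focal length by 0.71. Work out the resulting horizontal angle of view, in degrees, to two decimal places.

Effective focal length f = 7.82 × 0.71 = 5.5522 mm.
α = 2·arctan(8.8 / (2 × 5.5522)) = 2·arctan(0.79248) ≈ 76.7921°.

76.79°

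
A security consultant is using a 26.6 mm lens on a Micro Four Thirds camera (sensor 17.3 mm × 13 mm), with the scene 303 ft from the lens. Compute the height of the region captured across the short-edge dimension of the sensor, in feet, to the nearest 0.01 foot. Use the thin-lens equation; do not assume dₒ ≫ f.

dₒ: 303 ft × 304.8 mm/ft = 92354.40 mm.
Similar triangles through the lens centre give W/dₒ = h/dᵢ; with 1/f = 1/dₒ + 1/dᵢ this gives W = h·(dₒ − f)/f.
W = 13 mm × (92354.4 − 26.6) / 26.6 = 13 × 3470.9698 ≈ 45122.608 mm = 45122.608/304.8 ft = 148.04 ft.

148.04 ft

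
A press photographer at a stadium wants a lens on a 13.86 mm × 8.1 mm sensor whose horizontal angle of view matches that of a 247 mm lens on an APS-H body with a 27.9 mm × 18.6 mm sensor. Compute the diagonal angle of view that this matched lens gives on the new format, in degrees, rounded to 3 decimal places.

Equal horizontal AOV ⇒ f₂ = f₁ · 13.86/27.9 = 247 × 0.49677 ≈ 122.7032 mm.
Sensor diagonal = √(13.86² + 8.1²) = √257.7096 ≈ 16.0533 mm.
Diagonal AOV on the new format = 2·arctan(16.0533 / (2 × 122.7032)) = 2·arctan(0.06542) ≈ 7.4854°.

7.485°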